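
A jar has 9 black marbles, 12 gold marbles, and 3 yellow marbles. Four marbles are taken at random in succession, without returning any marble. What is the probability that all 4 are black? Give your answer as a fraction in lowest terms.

Unordered draws without replacement: count favorable combinations over C(24,4).
Favorable = C(9,4) · C(12,0) · C(3,0) = 126; total = C(24,4) = 10626.
P = 126/10626 = 3/253 ≈ 0.0119.

3/253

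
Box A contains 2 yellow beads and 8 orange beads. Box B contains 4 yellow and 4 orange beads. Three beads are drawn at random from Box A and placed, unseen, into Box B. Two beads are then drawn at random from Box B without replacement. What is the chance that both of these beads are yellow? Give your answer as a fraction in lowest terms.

Condition on how many of the transferred beads are yellow (from Box A: 2 yellow of 10; then Box B has 11 total).
  0 yellow: C(2,0)C(8,3)/C(10,3) = 7/15; then P = C(4,2)/C(11,2) = 6/55
  1 yellow: C(2,1)C(8,2)/C(10,3) = 7/15; then P = C(5,2)/C(11,2) = 2/11
  2 yellow: C(2,2)C(8,1)/C(10,3) = 1/15; then P = C(6,2)/C(11,2) = 3/11
P(both yellow) = 127/825 ≈ 0.1539.

127/825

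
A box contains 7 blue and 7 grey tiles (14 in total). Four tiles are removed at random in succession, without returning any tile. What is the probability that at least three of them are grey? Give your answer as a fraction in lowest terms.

40/143

Sum the hypergeometric tail for j = 3,…,4 grey tiles.
Favorable = C(7,3)·C(7,1) + C(7,4)·C(7,0) = 280; total = C(14,4) = 1001.
P = 280/1001 = 40/143 ≈ 0.2797.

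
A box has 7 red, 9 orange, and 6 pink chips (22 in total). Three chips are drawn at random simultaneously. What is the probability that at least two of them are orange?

138/385

Sum the hypergeometric tail for j = 2,…,3 orange chips.
Favorable = C(9,2)·C(13,1) + C(9,3)·C(13,0) = 552; total = C(22,3) = 1540.
P = 552/1540 = 138/385 ≈ 0.3584.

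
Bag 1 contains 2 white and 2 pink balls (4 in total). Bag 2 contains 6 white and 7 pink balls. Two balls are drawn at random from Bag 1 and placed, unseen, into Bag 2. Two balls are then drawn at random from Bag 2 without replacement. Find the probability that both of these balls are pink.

Condition on how many of the transferred balls are pink (from Bag 1: 2 pink of 4; then Bag 2 has 15 total).
  0 pink: C(2,0)C(2,2)/C(4,2) = 1/6; then P = C(7,2)/C(15,2) = 1/5
  1 pink: C(2,1)C(2,1)/C(4,2) = 2/3; then P = C(8,2)/C(15,2) = 4/15
  2 pink: C(2,2)C(2,0)/C(4,2) = 1/6; then P = C(9,2)/C(15,2) = 12/35
P(both pink) = 169/630 ≈ 0.2683.

169/630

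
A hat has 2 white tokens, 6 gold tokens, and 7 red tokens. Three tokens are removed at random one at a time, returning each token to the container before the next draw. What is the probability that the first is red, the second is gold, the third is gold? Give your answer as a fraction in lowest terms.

28/375

Multiply the conditional probability of each draw in order, with replacement (the composition resets each draw).
P = (7/15) · (6/15) · (6/15) = 28/375 ≈ 0.0747.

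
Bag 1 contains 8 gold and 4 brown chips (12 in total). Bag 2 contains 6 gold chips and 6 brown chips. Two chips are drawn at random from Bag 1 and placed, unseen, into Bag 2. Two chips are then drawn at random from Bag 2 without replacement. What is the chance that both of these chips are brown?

Condition on how many of the transferred chips are brown (from Bag 1: 4 brown of 12; then Bag 2 has 14 total).
  0 brown: C(4,0)C(8,2)/C(12,2) = 14/33; then P = C(6,2)/C(14,2) = 15/91
  1 brown: C(4,1)C(8,1)/C(12,2) = 16/33; then P = C(7,2)/C(14,2) = 3/13
  2 brown: C(4,2)C(8,0)/C(12,2) = 1/11; then P = C(8,2)/C(14,2) = 4/13
P(both brown) = 30/143 ≈ 0.2098.

30/143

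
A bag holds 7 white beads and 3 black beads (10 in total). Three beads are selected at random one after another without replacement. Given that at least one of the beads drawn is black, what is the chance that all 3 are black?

1/85

P(all 3 black) = C(3,3)/C(10,3) = 1/120; P(at least one black) = 1 − C(7,3)/C(10,3) = 17/24.
Since 'all 3 black' ⊆ 'at least one black', P(all 3 | at least one) = 1/120 / 17/24 = 1/85 ≈ 0.0118.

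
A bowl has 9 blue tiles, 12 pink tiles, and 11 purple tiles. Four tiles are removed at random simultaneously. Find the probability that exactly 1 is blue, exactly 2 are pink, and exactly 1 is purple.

Unordered draws without replacement: count favorable combinations over C(32,4).
Favorable = C(9,1) · C(12,2) · C(11,1) = 6534; total = C(32,4) = 35960.
P = 6534/35960 = 3267/17980 ≈ 0.1817.

3267/17980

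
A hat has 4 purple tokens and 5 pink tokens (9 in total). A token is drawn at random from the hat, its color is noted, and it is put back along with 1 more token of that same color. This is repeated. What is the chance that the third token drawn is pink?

Sum over the four possibilities for the first two draws (pink/not-pink each), tracking how the pink count and total change by +1 per draw.
P(third is pink) = 5/9 ≈ 0.5556. (In a Pólya urn every draw has the same marginal probability 5/9.)

5/9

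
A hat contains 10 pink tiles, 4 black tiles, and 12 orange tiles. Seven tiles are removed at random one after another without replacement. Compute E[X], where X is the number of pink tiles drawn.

35/13

By linearity of expectation, E[X] = Σ P(draw i is pink); by symmetry each draw (even without replacement) has P(pink) = 10/26.
E[X] = 7 · 10/26 = 35/13 ≈ 2.6923.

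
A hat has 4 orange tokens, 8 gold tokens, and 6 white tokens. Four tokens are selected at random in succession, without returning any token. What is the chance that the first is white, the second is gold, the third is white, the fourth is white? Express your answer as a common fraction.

Multiply the conditional probability of each draw in order, without replacement, so each draw removes one from its color and from the total.
P = (6/18) · (8/17) · (5/16) · (4/15) = 2/153 ≈ 0.0131.

2/153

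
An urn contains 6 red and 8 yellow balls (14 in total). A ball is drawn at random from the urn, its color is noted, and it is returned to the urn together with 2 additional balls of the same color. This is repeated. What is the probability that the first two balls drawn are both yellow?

5/14

After a yellow draw the urn holds 10 yellow out of 16.
P = (8/14)·(10/16) = 5/14 ≈ 0.3571.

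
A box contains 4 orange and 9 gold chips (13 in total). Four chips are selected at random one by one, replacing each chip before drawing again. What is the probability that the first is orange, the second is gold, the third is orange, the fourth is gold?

1296/28561

Multiply the conditional probability of each draw in order, with replacement (the composition resets each draw).
P = (4/13) · (9/13) · (4/13) · (9/13) = 1296/28561 ≈ 0.0454.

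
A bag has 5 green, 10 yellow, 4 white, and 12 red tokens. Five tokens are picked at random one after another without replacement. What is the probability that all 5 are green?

Unordered draws without replacement: count favorable combinations over C(31,5).
Favorable = C(5,5) · C(10,0) · C(4,0) · C(12,0) = 1; total = C(31,5) = 169911.
P = 1/169911 = 1/169911 ≈ 0.0000.

1/169911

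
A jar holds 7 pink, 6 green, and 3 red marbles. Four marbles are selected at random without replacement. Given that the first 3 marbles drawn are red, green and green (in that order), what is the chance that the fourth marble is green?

4/13

After removing 2 green, 1 red, the jar has 4 green out of 13 remaining.
P(fourth is green | given) = 4/13 ≈ 0.3077.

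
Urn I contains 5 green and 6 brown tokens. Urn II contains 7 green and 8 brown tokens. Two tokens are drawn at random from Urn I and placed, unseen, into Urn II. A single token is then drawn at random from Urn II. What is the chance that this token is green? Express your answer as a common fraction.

87/187

Condition on how many of the transferred tokens are green (from Urn I: 5 green of 11; then Urn II has 17 total).
  0 green: C(5,0)C(6,2)/C(11,2) = 3/11; then P = 7/17
  1 green: C(5,1)C(6,1)/C(11,2) = 6/11; then P = 8/17
  2 green: C(5,2)C(6,0)/C(11,2) = 2/11; then P = 9/17
P(green from Urn II) = 87/187 ≈ 0.4652.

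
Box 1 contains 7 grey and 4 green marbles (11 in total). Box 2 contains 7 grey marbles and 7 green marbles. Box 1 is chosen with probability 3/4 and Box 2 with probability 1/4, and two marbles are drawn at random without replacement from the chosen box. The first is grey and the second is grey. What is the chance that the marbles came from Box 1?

P(E | Box 1) = 21/55; P(E | Box 2) = 3/13.
P(E) = 3/4·21/55 + 1/4·3/13 = 246/715.
By Bayes' rule, P(Box 1 | E) = 63/220 / 246/715 = 273/328 ≈ 0.8323.

273/328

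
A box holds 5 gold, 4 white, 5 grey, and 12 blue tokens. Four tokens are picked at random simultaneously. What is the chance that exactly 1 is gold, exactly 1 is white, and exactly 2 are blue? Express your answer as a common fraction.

132/1495

Unordered draws without replacement: count favorable combinations over C(26,4).
Favorable = C(5,1) · C(4,1) · C(5,0) · C(12,2) = 1320; total = C(26,4) = 14950.
P = 1320/14950 = 132/1495 ≈ 0.0883.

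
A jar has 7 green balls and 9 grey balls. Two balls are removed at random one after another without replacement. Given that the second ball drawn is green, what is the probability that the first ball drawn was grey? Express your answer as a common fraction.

P(first=grey and the second ball drawn is green) = (9/16)·(7/15) = 21/80.
P(the second ball drawn is green) = Σ over first color = 7/40 + 21/80 = 7/16.
By Bayes, P(first=grey | the second ball drawn is green) = 21/80 / 7/16 = 3/5 ≈ 0.6000.

3/5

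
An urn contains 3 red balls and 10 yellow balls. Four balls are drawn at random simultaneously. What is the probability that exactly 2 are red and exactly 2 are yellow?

27/143

Unordered draws without replacement: count favorable combinations over C(13,4).
Favorable = C(3,2) · C(10,2) = 135; total = C(13,4) = 715.
P = 135/715 = 27/143 ≈ 0.1888.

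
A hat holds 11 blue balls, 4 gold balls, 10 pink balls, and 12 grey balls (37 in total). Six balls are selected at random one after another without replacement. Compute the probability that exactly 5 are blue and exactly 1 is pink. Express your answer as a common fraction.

5/2516

Unordered draws without replacement: count favorable combinations over C(37,6).
Favorable = C(11,5) · C(4,0) · C(10,1) · C(12,0) = 4620; total = C(37,6) = 2324784.
P = 4620/2324784 = 5/2516 ≈ 0.0020.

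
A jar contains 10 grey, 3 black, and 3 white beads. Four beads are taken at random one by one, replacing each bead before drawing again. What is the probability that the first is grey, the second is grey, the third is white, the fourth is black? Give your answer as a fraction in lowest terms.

225/16384

Multiply the conditional probability of each draw in order, with replacement (the composition resets each draw).
P = (10/16) · (10/16) · (3/16) · (3/16) = 225/16384 ≈ 0.0137.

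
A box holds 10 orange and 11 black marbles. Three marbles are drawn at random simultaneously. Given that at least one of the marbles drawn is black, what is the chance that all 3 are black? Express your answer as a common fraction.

P(all 3 black) = C(11,3)/C(21,3) = 33/266; P(at least one black) = 1 − C(10,3)/C(21,3) = 121/133.
Since 'all 3 black' ⊆ 'at least one black', P(all 3 | at least one) = 33/266 / 121/133 = 3/22 ≈ 0.1364.

3/22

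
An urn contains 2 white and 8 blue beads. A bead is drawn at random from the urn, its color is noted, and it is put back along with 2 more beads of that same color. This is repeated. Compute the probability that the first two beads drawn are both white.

After a white draw the urn holds 4 white out of 12.
P = (2/10)·(4/12) = 1/15 ≈ 0.0667.

1/15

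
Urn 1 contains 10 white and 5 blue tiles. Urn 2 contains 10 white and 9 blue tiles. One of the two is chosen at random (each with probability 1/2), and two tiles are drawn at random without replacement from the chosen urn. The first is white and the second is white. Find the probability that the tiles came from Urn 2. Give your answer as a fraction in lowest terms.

35/92

P(E | Urn 1) = 3/7; P(E | Urn 2) = 5/19.
P(E) = 1/2·3/7 + 1/2·5/19 = 46/133.
By Bayes' rule, P(Urn 2 | E) = 5/38 / 46/133 = 35/92 ≈ 0.3804.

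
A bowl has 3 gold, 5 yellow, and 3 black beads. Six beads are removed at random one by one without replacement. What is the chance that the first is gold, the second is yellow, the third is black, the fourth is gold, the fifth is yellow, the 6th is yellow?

1/308

Multiply the conditional probability of each draw in order, without replacement, so each draw removes one from its color and from the total.
P = (3/11) · (5/10) · (3/9) · (2/8) · (4/7) · (3/6) = 1/308 ≈ 0.0032.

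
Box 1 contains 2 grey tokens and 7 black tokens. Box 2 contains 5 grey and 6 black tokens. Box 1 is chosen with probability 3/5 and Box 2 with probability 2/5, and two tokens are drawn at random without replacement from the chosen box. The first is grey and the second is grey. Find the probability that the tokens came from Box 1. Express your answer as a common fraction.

11/59

P(E | Box 1) = 1/36; P(E | Box 2) = 2/11.
P(E) = 3/5·1/36 + 2/5·2/11 = 59/660.
By Bayes' rule, P(Box 1 | E) = 1/60 / 59/660 = 11/59 ≈ 0.1864.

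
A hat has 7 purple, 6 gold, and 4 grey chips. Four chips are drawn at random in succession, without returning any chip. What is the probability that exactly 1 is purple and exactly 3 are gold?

1/17

Unordered draws without replacement: count favorable combinations over C(17,4).
Favorable = C(7,1) · C(6,3) · C(4,0) = 140; total = C(17,4) = 2380.
P = 140/2380 = 1/17 ≈ 0.0588.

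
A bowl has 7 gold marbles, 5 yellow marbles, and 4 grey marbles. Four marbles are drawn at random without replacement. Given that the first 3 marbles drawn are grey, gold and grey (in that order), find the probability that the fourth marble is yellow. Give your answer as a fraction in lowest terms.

After removing 1 gold, 2 grey, the bowl has 5 yellow out of 13 remaining.
P(fourth is yellow | given) = 5/13 ≈ 0.3846.

5/13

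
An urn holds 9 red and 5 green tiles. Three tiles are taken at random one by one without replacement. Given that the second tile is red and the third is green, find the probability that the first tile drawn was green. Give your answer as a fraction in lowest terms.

P(first=green and the second tile is red and the third is green) = (5/14)·(9/13)·(4/12) = 15/182.
P(E) = Σ over first color = 15/91 + 15/182 = 45/182.
By Bayes, P(first=green | E) = 15/182 / 45/182 = 1/3 ≈ 0.3333.

1/3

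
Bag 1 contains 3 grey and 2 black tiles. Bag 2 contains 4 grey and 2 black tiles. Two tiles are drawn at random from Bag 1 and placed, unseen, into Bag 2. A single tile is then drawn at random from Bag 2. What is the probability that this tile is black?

7/20

Condition on how many of the transferred tiles are black (from Bag 1: 2 black of 5; then Bag 2 has 8 total).
  0 black: C(2,0)C(3,2)/C(5,2) = 3/10; then P = 2/8
  1 black: C(2,1)C(3,1)/C(5,2) = 3/5; then P = 3/8
  2 black: C(2,2)C(3,0)/C(5,2) = 1/10; then P = 4/8
P(black from Bag 2) = 7/20 ≈ 0.3500.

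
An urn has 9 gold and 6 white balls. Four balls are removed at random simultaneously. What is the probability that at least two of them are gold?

Sum the hypergeometric tail for j = 2,…,4 gold balls.
Favorable = C(9,2)·C(6,2) + C(9,3)·C(6,1) + C(9,4)·C(6,0) = 1170; total = C(15,4) = 1365.
P = 1170/1365 = 6/7 ≈ 0.8571.

6/7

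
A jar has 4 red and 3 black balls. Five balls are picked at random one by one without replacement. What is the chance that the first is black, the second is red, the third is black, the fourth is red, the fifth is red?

2/35

Multiply the conditional probability of each draw in order, without replacement, so each draw removes one from its color and from the total.
P = (3/7) · (4/6) · (2/5) · (3/4) · (2/3) = 2/35 ≈ 0.0571.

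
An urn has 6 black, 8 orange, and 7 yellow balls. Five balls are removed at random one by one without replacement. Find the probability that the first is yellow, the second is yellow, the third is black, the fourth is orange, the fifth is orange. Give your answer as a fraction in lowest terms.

Multiply the conditional probability of each draw in order, without replacement, so each draw removes one from its color and from the total.
P = (7/21) · (6/20) · (6/19) · (8/18) · (7/17) = 28/4845 ≈ 0.0058.

28/4845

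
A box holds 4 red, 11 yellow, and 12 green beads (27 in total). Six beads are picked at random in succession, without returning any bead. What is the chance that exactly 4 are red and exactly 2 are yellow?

1/5382

Unordered draws without replacement: count favorable combinations over C(27,6).
Favorable = C(4,4) · C(11,2) · C(12,0) = 55; total = C(27,6) = 296010.
P = 55/296010 = 1/5382 ≈ 0.0002.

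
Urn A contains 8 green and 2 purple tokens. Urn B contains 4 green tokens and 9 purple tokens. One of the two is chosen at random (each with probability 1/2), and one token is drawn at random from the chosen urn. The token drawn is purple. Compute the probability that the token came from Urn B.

45/58

P(purple | Urn A) = 1/5; P(purple | Urn B) = 9/13.
P(purple) = 1/2·1/5 + 1/2·9/13 = 29/65.
By Bayes' rule, P(Urn B | purple) = 9/26 / 29/65 = 45/58 ≈ 0.7759.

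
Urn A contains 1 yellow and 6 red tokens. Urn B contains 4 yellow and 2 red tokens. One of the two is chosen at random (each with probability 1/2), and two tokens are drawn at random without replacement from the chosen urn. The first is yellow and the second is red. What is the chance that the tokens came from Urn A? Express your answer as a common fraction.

P(E | Urn A) = 1/7; P(E | Urn B) = 4/15.
P(E) = 1/2·1/7 + 1/2·4/15 = 43/210.
By Bayes' rule, P(Urn A | E) = 1/14 / 43/210 = 15/43 ≈ 0.3488.

15/43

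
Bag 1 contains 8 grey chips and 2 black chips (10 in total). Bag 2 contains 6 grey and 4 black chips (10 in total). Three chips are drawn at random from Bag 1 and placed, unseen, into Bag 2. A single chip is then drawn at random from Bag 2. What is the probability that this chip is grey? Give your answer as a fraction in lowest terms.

42/65

Condition on how many of the transferred chips are grey (from Bag 1: 8 grey of 10; then Bag 2 has 13 total).
  1 grey: C(8,1)C(2,2)/C(10,3) = 1/15; then P = 7/13
  2 grey: C(8,2)C(2,1)/C(10,3) = 7/15; then P = 8/13
  3 grey: C(8,3)C(2,0)/C(10,3) = 7/15; then P = 9/13
P(grey from Bag 2) = 42/65 ≈ 0.6462.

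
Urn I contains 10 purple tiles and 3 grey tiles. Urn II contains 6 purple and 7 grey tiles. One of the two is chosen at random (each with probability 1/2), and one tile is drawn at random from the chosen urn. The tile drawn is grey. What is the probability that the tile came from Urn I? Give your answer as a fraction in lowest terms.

P(grey | Urn I) = 3/13; P(grey | Urn II) = 7/13.
P(grey) = 1/2·3/13 + 1/2·7/13 = 5/13.
By Bayes' rule, P(Urn I | grey) = 3/26 / 5/13 = 3/10 ≈ 0.3000.

3/10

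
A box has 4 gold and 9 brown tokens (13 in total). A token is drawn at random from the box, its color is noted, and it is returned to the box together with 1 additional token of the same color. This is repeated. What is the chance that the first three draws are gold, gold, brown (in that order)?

6/91

Track the composition after each reinforcement of +1.
P = (4/13) · (5/14) · (9/15) = 6/91 ≈ 0.0659.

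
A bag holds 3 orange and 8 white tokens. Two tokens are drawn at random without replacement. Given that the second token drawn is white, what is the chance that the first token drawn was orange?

P(first=orange and the second token drawn is white) = (3/11)·(8/10) = 12/55.
P(the second token drawn is white) = Σ over first color = 12/55 + 28/55 = 8/11.
By Bayes, P(first=orange | the second token drawn is white) = 12/55 / 8/11 = 3/10 ≈ 0.3000.

3/10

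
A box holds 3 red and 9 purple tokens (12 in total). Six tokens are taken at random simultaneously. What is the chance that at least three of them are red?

1/11

Sum the hypergeometric tail for j = 3,…,3 red tokens.
Favorable = C(3,3)·C(9,3) = 84; total = C(12,6) = 924.
P = 84/924 = 1/11 ≈ 0.0909.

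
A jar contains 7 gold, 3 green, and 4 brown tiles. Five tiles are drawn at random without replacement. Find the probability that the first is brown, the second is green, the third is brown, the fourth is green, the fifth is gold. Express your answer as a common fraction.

Multiply the conditional probability of each draw in order, without replacement, so each draw removes one from its color and from the total.
P = (4/14) · (3/13) · (3/12) · (2/11) · (7/10) = 3/1430 ≈ 0.0021.

3/1430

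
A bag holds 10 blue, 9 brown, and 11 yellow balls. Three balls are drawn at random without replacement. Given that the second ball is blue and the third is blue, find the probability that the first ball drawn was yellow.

11/28

P(first=yellow and the second ball is blue and the third is blue) = (11/30)·(10/29)·(9/28) = 33/812.
P(E) = Σ over first color = 6/203 + 27/812 + 33/812 = 3/29.
By Bayes, P(first=yellow | E) = 33/812 / 3/29 = 11/28 ≈ 0.3929.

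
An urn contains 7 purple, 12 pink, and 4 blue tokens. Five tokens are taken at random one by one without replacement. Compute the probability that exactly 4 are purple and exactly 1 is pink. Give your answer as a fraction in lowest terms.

60/4807

Unordered draws without replacement: count favorable combinations over C(23,5).
Favorable = C(7,4) · C(12,1) · C(4,0) = 420; total = C(23,5) = 33649.
P = 420/33649 = 60/4807 ≈ 0.0125.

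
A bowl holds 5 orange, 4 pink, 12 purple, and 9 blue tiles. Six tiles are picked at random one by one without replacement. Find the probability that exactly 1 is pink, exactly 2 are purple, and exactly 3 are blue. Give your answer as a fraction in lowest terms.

Unordered draws without replacement: count favorable combinations over C(30,6).
Favorable = C(5,0) · C(4,1) · C(12,2) · C(9,3) = 22176; total = C(30,6) = 593775.
P = 22176/593775 = 352/9425 ≈ 0.0373.

352/9425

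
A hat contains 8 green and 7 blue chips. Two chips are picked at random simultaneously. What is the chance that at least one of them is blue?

11/15

Use the complement: P(at least one blue) = 1 − P(no blue).
P(none) = C(8,2)/C(15,2) = 28/105.
So P = 1 − 28/105 = 11/15 ≈ 0.7333.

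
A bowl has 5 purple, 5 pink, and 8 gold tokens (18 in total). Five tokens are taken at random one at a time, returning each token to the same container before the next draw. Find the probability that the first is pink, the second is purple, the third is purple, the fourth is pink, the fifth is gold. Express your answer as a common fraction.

Multiply the conditional probability of each draw in order, with replacement (the composition resets each draw).
P = (5/18) · (5/18) · (5/18) · (5/18) · (8/18) = 625/236196 ≈ 0.0026.

625/236196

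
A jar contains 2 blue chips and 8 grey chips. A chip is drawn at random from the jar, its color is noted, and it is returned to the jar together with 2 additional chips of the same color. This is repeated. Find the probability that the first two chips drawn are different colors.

4/15

Either blue then grey, or grey then blue; after the first draw the total is 12.
P = (2/10)·(8/12) + (8/10)·(2/12) = 4/15 ≈ 0.2667.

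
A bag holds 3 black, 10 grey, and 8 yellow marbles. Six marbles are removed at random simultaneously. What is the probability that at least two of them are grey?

Sum the hypergeometric tail for j = 2,…,6 grey marbles.
Favorable = C(10,2)·C(11,4) + C(10,3)·C(11,3) + C(10,4)·C(11,2) + C(10,5)·C(11,1) + C(10,6)·C(11,0) = 49182; total = C(21,6) = 54264.
P = 49182/54264 = 1171/1292 ≈ 0.9063.

1171/1292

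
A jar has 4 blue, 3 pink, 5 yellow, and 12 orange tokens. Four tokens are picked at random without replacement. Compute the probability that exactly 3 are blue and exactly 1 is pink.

Unordered draws without replacement: count favorable combinations over C(24,4).
Favorable = C(4,3) · C(3,1) · C(5,0) · C(12,0) = 12; total = C(24,4) = 10626.
P = 12/10626 = 2/1771 ≈ 0.0011.

2/1771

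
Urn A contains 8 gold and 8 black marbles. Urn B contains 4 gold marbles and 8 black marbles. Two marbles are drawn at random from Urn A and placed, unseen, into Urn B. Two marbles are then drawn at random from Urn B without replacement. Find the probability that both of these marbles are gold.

Condition on how many of the transferred marbles are gold (from Urn A: 8 gold of 16; then Urn B has 14 total).
  0 gold: C(8,0)C(8,2)/C(16,2) = 7/30; then P = C(4,2)/C(14,2) = 6/91
  1 gold: C(8,1)C(8,1)/C(16,2) = 8/15; then P = C(5,2)/C(14,2) = 10/91
  2 gold: C(8,2)C(8,0)/C(16,2) = 7/30; then P = C(6,2)/C(14,2) = 15/91
P(both gold) = 307/2730 ≈ 0.1125.

307/2730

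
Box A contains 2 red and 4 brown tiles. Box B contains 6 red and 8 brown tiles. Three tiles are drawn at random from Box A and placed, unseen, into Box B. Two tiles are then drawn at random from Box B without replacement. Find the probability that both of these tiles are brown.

113/340

Condition on how many of the transferred tiles are brown (from Box A: 4 brown of 6; then Box B has 17 total).
  1 brown: C(4,1)C(2,2)/C(6,3) = 1/5; then P = C(9,2)/C(17,2) = 9/34
  2 brown: C(4,2)C(2,1)/C(6,3) = 3/5; then P = C(10,2)/C(17,2) = 45/136
  3 brown: C(4,3)C(2,0)/C(6,3) = 1/5; then P = C(11,2)/C(17,2) = 55/136
P(both brown) = 113/340 ≈ 0.3324.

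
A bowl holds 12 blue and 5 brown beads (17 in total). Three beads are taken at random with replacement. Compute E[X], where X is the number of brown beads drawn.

By linearity of expectation, E[X] = Σ P(draw i is brown); each independent draw has P(brown) = 5/17.
E[X] = 3 · 5/17 = 15/17 ≈ 0.8824.

15/17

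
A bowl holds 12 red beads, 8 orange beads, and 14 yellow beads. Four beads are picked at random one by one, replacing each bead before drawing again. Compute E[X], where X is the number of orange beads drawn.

By linearity of expectation, E[X] = Σ P(draw i is orange); each independent draw has P(orange) = 8/34.
E[X] = 4 · 8/34 = 16/17 ≈ 0.9412.

16/17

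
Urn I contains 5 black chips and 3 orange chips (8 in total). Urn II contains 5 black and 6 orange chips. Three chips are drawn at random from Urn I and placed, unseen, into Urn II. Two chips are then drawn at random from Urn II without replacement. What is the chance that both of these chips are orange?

309/1274

Condition on how many of the transferred chips are orange (from Urn I: 3 orange of 8; then Urn II has 14 total).
  0 orange: C(3,0)C(5,3)/C(8,3) = 5/28; then P = C(6,2)/C(14,2) = 15/91
  1 orange: C(3,1)C(5,2)/C(8,3) = 15/28; then P = C(7,2)/C(14,2) = 3/13
  2 orange: C(3,2)C(5,1)/C(8,3) = 15/56; then P = C(8,2)/C(14,2) = 4/13
  3 orange: C(3,3)C(5,0)/C(8,3) = 1/56; then P = C(9,2)/C(14,2) = 36/91
P(both orange) = 309/1274 ≈ 0.2425.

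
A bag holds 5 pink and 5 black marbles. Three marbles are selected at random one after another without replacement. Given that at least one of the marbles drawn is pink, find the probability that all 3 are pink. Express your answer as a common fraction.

1/11

P(all 3 pink) = C(5,3)/C(10,3) = 1/12; P(at least one pink) = 1 − C(5,3)/C(10,3) = 11/12.
Since 'all 3 pink' ⊆ 'at least one pink', P(all 3 | at least one) = 1/12 / 11/12 = 1/11 ≈ 0.0909.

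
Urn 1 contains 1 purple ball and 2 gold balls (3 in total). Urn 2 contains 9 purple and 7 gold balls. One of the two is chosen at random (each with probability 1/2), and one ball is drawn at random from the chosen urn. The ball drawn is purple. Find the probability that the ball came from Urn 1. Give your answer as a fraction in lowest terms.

16/43

P(purple | Urn 1) = 1/3; P(purple | Urn 2) = 9/16.
P(purple) = 1/2·1/3 + 1/2·9/16 = 43/96.
By Bayes' rule, P(Urn 1 | purple) = 1/6 / 43/96 = 16/43 ≈ 0.3721.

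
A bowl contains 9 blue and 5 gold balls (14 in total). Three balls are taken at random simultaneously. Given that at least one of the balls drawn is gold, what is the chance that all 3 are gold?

1/28

P(all 3 gold) = C(5,3)/C(14,3) = 5/182; P(at least one gold) = 1 − C(9,3)/C(14,3) = 10/13.
Since 'all 3 gold' ⊆ 'at least one gold', P(all 3 | at least one) = 5/182 / 10/13 = 1/28 ≈ 0.0357.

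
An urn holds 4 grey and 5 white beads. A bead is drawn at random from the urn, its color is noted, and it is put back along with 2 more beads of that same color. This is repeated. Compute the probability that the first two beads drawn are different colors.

Either grey then white, or white then grey; after the first draw the total is 11.
P = (4/9)·(5/11) + (5/9)·(4/11) = 40/99 ≈ 0.4040.

40/99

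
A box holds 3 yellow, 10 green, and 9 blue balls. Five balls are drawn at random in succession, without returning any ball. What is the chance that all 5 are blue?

1/209

Unordered draws without replacement: count favorable combinations over C(22,5).
Favorable = C(3,0) · C(10,0) · C(9,5) = 126; total = C(22,5) = 26334.
P = 126/26334 = 1/209 ≈ 0.0048.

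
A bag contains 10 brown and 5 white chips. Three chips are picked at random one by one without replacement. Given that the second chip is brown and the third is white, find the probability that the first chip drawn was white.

P(first=white and the second chip is brown and the third is white) = (5/15)·(10/14)·(4/13) = 20/273.
P(E) = Σ over first color = 15/91 + 20/273 = 5/21.
By Bayes, P(first=white | E) = 20/273 / 5/21 = 4/13 ≈ 0.3077.

4/13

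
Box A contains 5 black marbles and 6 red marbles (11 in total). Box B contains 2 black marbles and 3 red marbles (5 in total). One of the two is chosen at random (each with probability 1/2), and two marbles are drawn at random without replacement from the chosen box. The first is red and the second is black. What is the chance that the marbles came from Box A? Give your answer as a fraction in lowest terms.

P(E | Box A) = 3/11; P(E | Box B) = 3/10.
P(E) = 1/2·3/11 + 1/2·3/10 = 63/220.
By Bayes' rule, P(Box A | E) = 3/22 / 63/220 = 10/21 ≈ 0.4762.

10/21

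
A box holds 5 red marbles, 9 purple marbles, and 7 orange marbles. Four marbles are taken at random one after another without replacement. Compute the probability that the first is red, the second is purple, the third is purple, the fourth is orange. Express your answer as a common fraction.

Multiply the conditional probability of each draw in order, without replacement, so each draw removes one from its color and from the total.
P = (5/21) · (9/20) · (8/19) · (7/18) = 1/57 ≈ 0.0175.

1/57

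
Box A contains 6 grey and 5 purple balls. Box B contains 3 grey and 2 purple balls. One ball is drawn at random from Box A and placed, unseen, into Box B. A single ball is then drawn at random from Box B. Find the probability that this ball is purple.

9/22

Condition on how many of the transferred balls are purple (from Box A: 5 purple of 11; then Box B has 6 total).
  0 purple: C(5,0)C(6,1)/C(11,1) = 6/11; then P = 2/6
  1 purple: C(5,1)C(6,0)/C(11,1) = 5/11; then P = 3/6
P(purple from Box B) = 9/22 ≈ 0.4091.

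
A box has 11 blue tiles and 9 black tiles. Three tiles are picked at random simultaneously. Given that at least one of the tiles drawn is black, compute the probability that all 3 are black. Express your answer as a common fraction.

28/325

P(all 3 black) = C(9,3)/C(20,3) = 7/95; P(at least one black) = 1 − C(11,3)/C(20,3) = 65/76.
Since 'all 3 black' ⊆ 'at least one black', P(all 3 | at least one) = 7/95 / 65/76 = 28/325 ≈ 0.0862.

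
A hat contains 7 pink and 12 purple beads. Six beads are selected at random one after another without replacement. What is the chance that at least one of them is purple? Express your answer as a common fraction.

3875/3876

Use the complement: P(at least one purple) = 1 − P(no purple).
P(none) = C(7,6)/C(19,6) = 7/27132.
So P = 1 − 7/27132 = 3875/3876 ≈ 0.9997.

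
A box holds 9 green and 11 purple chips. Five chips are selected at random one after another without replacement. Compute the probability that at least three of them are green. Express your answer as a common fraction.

511/1292

Sum the hypergeometric tail for j = 3,…,5 green chips.
Favorable = C(9,3)·C(11,2) + C(9,4)·C(11,1) + C(9,5)·C(11,0) = 6132; total = C(20,5) = 15504.
P = 6132/15504 = 511/1292 ≈ 0.3955.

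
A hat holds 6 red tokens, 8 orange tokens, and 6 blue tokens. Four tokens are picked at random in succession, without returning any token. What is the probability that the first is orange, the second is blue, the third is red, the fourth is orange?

28/1615

Multiply the conditional probability of each draw in order, without replacement, so each draw removes one from its color and from the total.
P = (8/20) · (6/19) · (6/18) · (7/17) = 28/1615 ≈ 0.0173.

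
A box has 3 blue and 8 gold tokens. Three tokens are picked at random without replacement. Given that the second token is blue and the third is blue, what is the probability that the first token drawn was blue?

1/9

P(first=blue and the second token is blue and the third is blue) = (3/11)·(2/10)·(1/9) = 1/165.
P(E) = Σ over first color = 1/165 + 8/165 = 3/55.
By Bayes, P(first=blue | E) = 1/165 / 3/55 = 1/9 ≈ 0.1111.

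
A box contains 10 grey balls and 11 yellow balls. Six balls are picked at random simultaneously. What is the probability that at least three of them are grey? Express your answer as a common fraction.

2861/4522

Sum the hypergeometric tail for j = 3,…,6 grey balls.
Favorable = C(10,3)·C(11,3) + C(10,4)·C(11,2) + C(10,5)·C(11,1) + C(10,6)·C(11,0) = 34332; total = C(21,6) = 54264.
P = 34332/54264 = 2861/4522 ≈ 0.6327.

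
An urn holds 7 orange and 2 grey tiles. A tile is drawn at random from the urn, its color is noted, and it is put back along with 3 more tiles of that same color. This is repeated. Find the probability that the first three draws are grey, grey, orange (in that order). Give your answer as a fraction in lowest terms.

7/162

Track the composition after each reinforcement of +3.
P = (2/9) · (5/12) · (7/15) = 7/162 ≈ 0.0432.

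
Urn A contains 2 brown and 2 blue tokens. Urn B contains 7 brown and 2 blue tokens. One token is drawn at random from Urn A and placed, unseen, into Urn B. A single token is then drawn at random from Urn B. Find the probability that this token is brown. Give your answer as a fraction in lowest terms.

3/4

Condition on how many of the transferred tokens are brown (from Urn A: 2 brown of 4; then Urn B has 10 total).
  0 brown: C(2,0)C(2,1)/C(4,1) = 1/2; then P = 7/10
  1 brown: C(2,1)C(2,0)/C(4,1) = 1/2; then P = 8/10
P(brown from Urn B) = 3/4 ≈ 0.7500.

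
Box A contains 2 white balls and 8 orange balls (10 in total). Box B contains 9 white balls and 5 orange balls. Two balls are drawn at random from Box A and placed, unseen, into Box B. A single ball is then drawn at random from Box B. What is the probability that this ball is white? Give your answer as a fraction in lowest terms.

47/80

Condition on how many of the transferred balls are white (from Box A: 2 white of 10; then Box B has 16 total).
  0 white: C(2,0)C(8,2)/C(10,2) = 28/45; then P = 9/16
  1 white: C(2,1)C(8,1)/C(10,2) = 16/45; then P = 10/16
  2 white: C(2,2)C(8,0)/C(10,2) = 1/45; then P = 11/16
P(white from Box B) = 47/80 ≈ 0.5875.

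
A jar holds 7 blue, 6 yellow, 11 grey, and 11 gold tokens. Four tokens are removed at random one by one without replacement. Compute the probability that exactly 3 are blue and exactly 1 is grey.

1/136

Unordered draws without replacement: count favorable combinations over C(35,4).
Favorable = C(7,3) · C(6,0) · C(11,1) · C(11,0) = 385; total = C(35,4) = 52360.
P = 385/52360 = 1/136 ≈ 0.0074.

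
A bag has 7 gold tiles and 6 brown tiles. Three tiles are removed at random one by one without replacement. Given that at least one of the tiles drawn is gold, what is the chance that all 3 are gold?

5/38

P(all 3 gold) = C(7,3)/C(13,3) = 35/286; P(at least one gold) = 1 − C(6,3)/C(13,3) = 133/143.
Since 'all 3 gold' ⊆ 'at least one gold', P(all 3 | at least one) = 35/286 / 133/143 = 5/38 ≈ 0.1316.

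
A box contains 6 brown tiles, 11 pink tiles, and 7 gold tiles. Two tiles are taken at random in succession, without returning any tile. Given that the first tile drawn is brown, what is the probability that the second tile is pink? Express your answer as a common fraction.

After removing 1 brown, the box has 11 pink out of 23 remaining.
P(second is pink | given) = 11/23 ≈ 0.4783.

11/23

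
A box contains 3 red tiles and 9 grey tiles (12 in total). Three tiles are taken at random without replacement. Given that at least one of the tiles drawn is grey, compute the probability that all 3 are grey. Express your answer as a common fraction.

28/73

P(all 3 grey) = C(9,3)/C(12,3) = 21/55; P(at least one grey) = 1 − C(3,3)/C(12,3) = 219/220.
Since 'all 3 grey' ⊆ 'at least one grey', P(all 3 | at least one) = 21/55 / 219/220 = 28/73 ≈ 0.3836.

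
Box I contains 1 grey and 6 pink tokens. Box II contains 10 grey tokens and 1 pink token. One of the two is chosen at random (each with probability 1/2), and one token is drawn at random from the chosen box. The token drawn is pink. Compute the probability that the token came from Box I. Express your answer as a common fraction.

P(pink | Box I) = 6/7; P(pink | Box II) = 1/11.
P(pink) = 1/2·6/7 + 1/2·1/11 = 73/154.
By Bayes' rule, P(Box I | pink) = 3/7 / 73/154 = 66/73 ≈ 0.9041.

66/73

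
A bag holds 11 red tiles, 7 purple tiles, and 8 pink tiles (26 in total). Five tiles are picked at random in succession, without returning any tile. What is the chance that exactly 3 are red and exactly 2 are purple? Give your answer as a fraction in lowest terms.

Unordered draws without replacement: count favorable combinations over C(26,5).
Favorable = C(11,3) · C(7,2) · C(8,0) = 3465; total = C(26,5) = 65780.
P = 3465/65780 = 63/1196 ≈ 0.0527.

63/1196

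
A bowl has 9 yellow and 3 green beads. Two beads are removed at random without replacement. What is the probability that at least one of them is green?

Use the complement: P(at least one green) = 1 − P(no green).
P(none) = C(9,2)/C(12,2) = 36/66.
So P = 1 − 36/66 = 5/11 ≈ 0.4545.

5/11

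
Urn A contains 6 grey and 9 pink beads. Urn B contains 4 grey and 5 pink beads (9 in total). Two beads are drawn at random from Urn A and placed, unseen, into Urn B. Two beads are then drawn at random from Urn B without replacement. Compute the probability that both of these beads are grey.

Condition on how many of the transferred beads are grey (from Urn A: 6 grey of 15; then Urn B has 11 total).
  0 grey: C(6,0)C(9,2)/C(15,2) = 12/35; then P = C(4,2)/C(11,2) = 6/55
  1 grey: C(6,1)C(9,1)/C(15,2) = 18/35; then P = C(5,2)/C(11,2) = 2/11
  2 grey: C(6,2)C(9,0)/C(15,2) = 1/7; then P = C(6,2)/C(11,2) = 3/11
P(both grey) = 327/1925 ≈ 0.1699.

327/1925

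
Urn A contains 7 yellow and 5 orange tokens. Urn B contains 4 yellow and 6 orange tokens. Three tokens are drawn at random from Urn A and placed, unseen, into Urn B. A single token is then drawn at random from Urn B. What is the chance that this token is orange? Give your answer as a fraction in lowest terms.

29/52

Condition on how many of the transferred tokens are orange (from Urn A: 5 orange of 12; then Urn B has 13 total).
  0 orange: C(5,0)C(7,3)/C(12,3) = 7/44; then P = 6/13
  1 orange: C(5,1)C(7,2)/C(12,3) = 21/44; then P = 7/13
  2 orange: C(5,2)C(7,1)/C(12,3) = 7/22; then P = 8/13
  3 orange: C(5,3)C(7,0)/C(12,3) = 1/22; then P = 9/13
P(orange from Urn B) = 29/52 ≈ 0.5577.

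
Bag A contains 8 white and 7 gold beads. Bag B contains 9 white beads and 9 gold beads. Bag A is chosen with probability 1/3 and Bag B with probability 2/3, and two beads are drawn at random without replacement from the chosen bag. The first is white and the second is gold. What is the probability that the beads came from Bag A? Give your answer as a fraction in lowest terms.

68/203

P(E | Bag A) = 4/15; P(E | Bag B) = 9/34.
P(E) = 1/3·4/15 + 2/3·9/34 = 203/765.
By Bayes' rule, P(Bag A | E) = 4/45 / 203/765 = 68/203 ≈ 0.3350.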